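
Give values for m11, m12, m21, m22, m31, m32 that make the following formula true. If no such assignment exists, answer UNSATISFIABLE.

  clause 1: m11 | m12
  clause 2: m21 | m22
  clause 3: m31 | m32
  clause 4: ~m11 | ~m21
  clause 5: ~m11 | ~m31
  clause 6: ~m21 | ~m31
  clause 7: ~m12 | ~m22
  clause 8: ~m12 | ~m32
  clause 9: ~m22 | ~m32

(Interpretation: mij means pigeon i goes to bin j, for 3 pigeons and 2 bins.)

UNSATISFIABLE

Branch on m11: set m11 = 1.
(~m21) alone gives m21 = 0.
(m22) alone gives m22 = 1.
(~m31) alone gives m31 = 0.
(m32) alone gives m32 = 1.
But (~m32) is also a unit clause — contradiction.
So m11 must be the other value — set m11 = 0.
(m12) alone gives m12 = 1.
(~m22) alone gives m22 = 0.
(m21) alone gives m21 = 1.
(~m31) alone gives m31 = 0.
(m32) alone gives m32 = 1.
But (~m32) is also a unit clause — contradiction.
Either choice for m11 ends in contradiction.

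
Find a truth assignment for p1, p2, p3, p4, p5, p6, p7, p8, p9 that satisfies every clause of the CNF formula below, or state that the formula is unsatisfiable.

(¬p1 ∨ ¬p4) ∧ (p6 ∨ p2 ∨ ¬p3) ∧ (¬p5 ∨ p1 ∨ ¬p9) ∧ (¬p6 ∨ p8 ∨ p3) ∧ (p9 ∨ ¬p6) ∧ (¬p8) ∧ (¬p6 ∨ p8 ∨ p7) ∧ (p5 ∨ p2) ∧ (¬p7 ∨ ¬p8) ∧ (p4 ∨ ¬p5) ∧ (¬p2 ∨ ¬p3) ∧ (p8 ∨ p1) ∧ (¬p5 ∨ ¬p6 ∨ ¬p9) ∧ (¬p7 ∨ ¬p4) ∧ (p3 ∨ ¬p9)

Unit clause (¬p8) forces p8 = False.
Unit clause (p1) forces p1 = True.
Unit clause (¬p4) forces p4 = False.
Unit clause (¬p5) forces p5 = False.
Unit clause (p2) forces p2 = True.
Unit clause (¬p3) forces p3 = False.
Unit clause (¬p6) forces p6 = False.
Unit clause (¬p9) forces p9 = False.
No clause remains; p7 is free.

p1=True,  p2=True,  p3=False,  p4=False,  p5=False,  p6=False,  p7=True,  p8=False,  p9=False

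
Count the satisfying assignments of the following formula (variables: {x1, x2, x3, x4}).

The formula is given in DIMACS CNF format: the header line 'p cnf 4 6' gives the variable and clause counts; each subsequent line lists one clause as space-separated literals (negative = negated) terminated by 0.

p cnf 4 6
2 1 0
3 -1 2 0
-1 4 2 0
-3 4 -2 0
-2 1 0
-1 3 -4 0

There are 2^4 = 16 truth assignments over (x1, x2, x3, x4).
Check each against the 6 clauses (columns in the order x1, x2, x3, x4):
  F F F F  ✗ fails (x2 ∨ x1)
  F F F T  ✗ fails (x2 ∨ x1)
  F F T F  ✗ fails (x2 ∨ x1)
  F F T T  ✗ fails (x2 ∨ x1)
  F T F F  ✗ fails (¬x2 ∨ x1)
  F T F T  ✗ fails (¬x2 ∨ x1)
  F T T F  ✗ fails (¬x3 ∨ x4 ∨ ¬x2)
  F T T T  ✗ fails (¬x2 ∨ x1)
  T F F F  ✗ fails (x3 ∨ ¬x1 ∨ x2)
  T F F T  ✗ fails (x3 ∨ ¬x1 ∨ x2)
  T F T F  ✗ fails (¬x1 ∨ x4 ∨ x2)
  T F T T  ✓ satisfies all
  T T F F  ✓ satisfies all
  T T F T  ✗ fails (¬x1 ∨ x3 ∨ ¬x4)
  T T T F  ✗ fails (¬x3 ∨ x4 ∨ ¬x2)
  T T T T  ✓ satisfies all
3 of the 16 rows are models.

3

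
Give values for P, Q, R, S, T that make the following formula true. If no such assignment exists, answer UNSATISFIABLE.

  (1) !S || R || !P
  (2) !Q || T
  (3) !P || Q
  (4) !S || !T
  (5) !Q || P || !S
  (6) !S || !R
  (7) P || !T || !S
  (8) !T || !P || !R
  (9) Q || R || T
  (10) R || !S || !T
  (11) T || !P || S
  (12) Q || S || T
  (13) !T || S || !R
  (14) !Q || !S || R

Try Q = false.
The clause (!P) is unit, so P = false.
Try S = false.
The clause (T) is unit, so T = true.
The clause (!R) is unit, so R = false.
Every clause now holds.

P ↦ false; Q ↦ false; R ↦ false; S ↦ false; T ↦ true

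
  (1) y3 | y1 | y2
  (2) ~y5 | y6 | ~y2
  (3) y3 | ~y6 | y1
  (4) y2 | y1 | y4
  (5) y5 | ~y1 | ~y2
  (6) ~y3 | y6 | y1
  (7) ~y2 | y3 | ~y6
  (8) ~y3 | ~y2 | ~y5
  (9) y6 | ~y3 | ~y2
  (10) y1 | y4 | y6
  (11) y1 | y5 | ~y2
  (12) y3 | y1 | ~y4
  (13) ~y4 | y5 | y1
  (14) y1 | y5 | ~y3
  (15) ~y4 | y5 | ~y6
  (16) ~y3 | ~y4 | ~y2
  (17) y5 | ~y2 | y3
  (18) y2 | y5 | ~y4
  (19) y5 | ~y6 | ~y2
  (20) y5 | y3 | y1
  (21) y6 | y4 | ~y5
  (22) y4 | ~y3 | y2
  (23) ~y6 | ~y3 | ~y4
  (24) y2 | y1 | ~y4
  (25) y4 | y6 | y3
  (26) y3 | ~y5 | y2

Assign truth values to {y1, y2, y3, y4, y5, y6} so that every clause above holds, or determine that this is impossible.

Suppose y3 = 0.
Suppose y1 = 1.
Suppose y5 = 0.
(~y2) alone gives y2 = 0.
(~y4) alone gives y4 = 0.
(y6) alone gives y6 = 1.
All clauses are satisfied.

y1: 1; y2: 0; y3: 0; y4: 0; y5: 0; y6: 1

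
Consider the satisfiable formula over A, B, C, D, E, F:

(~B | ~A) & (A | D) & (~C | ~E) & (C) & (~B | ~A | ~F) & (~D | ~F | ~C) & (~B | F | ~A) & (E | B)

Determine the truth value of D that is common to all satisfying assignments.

Suppose D = 0.
(A) alone gives A = 1.
(~B) alone gives B = 0.
(C) alone gives C = 1.
(~E) alone gives E = 0.
Now (E) is unsatisfied and unit — conflict.
So every satisfying assignment has D = True.

True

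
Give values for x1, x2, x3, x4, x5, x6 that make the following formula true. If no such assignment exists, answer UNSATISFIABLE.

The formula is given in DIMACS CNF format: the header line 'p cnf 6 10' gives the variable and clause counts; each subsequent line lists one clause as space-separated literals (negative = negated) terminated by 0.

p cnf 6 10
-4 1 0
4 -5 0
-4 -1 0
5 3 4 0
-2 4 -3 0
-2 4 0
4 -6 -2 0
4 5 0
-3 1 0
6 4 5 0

Branch on x4: set x4 = False.
Unit clause (¬x5) forces x5 = False.
Now (x5) is unsatisfied and unit — conflict.
That branch fails; take x4 = True instead.
Unit clause (x1) forces x1 = True.
Now (¬x1) is unsatisfied and unit — conflict.
Both values of x4 lead to a conflict.

UNSATISFIABLE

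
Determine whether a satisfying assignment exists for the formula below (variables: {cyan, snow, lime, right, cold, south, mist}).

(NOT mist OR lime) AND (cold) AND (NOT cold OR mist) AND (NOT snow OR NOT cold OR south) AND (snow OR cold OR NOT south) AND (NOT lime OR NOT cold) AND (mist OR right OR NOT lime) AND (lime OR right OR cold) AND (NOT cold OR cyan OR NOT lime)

No, unsatisfiable

(cold) alone gives cold = true.
(mist) alone gives mist = true.
(lime) alone gives lime = true.
That conflicts with the unit clause (NOT lime).
No assignment satisfies every clause.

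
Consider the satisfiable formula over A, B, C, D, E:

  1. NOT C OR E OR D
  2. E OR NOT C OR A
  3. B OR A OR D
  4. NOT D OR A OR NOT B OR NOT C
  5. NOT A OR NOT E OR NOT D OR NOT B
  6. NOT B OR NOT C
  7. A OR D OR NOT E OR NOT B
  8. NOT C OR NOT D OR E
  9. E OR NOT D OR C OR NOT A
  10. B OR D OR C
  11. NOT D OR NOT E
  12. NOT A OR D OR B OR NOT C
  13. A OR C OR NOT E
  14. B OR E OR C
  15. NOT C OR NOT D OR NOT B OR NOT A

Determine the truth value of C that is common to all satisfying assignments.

False

Suppose C = true.
Unit clause (NOT B) forces B = false.
Case E = true:
Unit clause (NOT D) forces D = false.
Unit clause (A) forces A = true.
But (NOT A) is also a unit clause — contradiction.
So E must be the other value — set E = false.
Unit clause (D) forces D = true.
But (NOT D) is also a unit clause — contradiction.
Either choice for E ends in contradiction.
So every satisfying assignment has C = False.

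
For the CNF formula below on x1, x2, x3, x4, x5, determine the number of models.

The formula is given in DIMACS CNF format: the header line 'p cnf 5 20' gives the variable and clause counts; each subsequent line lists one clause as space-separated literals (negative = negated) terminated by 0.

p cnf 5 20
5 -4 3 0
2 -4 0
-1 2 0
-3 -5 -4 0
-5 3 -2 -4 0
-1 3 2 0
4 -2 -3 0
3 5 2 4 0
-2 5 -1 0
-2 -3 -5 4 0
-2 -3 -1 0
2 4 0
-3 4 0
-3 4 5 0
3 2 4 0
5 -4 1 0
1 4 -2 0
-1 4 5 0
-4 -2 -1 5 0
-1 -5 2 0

1

There are 2^5 = 32 truth assignments over (x1, x2, x3, x4, x5).
Split on x5. With x5 = True, the clauses containing x5 are satisfied and ¬x5 drops from the rest; 1 of the 2^4 = 16 assignments to the other variables satisfy what remains.
With x5 = False, by the same count on the reduced clause set, 0 assignments work.
Total: 1 + 0 = 1.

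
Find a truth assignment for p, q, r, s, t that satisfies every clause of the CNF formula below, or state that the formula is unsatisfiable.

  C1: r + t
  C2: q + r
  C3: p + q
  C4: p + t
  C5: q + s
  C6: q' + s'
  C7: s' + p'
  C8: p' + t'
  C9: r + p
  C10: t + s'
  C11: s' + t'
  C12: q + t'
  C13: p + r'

p: 1,  q: 1,  r: 1,  s: 0,  t: 0

Branch on r: set r = 1.
Unit clause (p) forces p = 1.
Unit clause (s') forces s = 0.
Unit clause (q) forces q = 1.
Unit clause (t') forces t = 0.
All clauses are satisfied.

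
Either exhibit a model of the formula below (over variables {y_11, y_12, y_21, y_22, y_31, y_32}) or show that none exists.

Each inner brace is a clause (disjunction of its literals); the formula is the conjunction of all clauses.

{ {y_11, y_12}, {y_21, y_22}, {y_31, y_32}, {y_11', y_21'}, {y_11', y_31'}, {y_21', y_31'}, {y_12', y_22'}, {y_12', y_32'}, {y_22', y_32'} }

UNSATISFIABLE

Suppose y_11 = 1.
The clause (y_21') is unit, so y_21 = 0.
The clause (y_22) is unit, so y_22 = 1.
The clause (y_31') is unit, so y_31 = 0.
The clause (y_32) is unit, so y_32 = 1.
Now (y_32') is unsatisfied and unit — conflict.
So y_11 must be the other value — set y_11 = 0.
The clause (y_12) is unit, so y_12 = 1.
The clause (y_22') is unit, so y_22 = 0.
The clause (y_21) is unit, so y_21 = 1.
The clause (y_31') is unit, so y_31 = 0.
The clause (y_32) is unit, so y_32 = 1.
Now (y_32') is unsatisfied and unit — conflict.
Either choice for y_11 ends in contradiction.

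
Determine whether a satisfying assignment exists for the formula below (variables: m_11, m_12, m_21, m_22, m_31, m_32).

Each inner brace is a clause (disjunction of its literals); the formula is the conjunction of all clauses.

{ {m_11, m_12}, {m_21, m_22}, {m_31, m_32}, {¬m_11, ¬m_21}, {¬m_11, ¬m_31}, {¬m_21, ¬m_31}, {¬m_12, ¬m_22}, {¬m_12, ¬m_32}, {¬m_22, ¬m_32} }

Unsatisfiable

Branch on m_11: set m_11 = True.
Unit clause (¬m_21) forces m_21 = False.
Unit clause (m_22) forces m_22 = True.
Unit clause (¬m_31) forces m_31 = False.
Unit clause (m_32) forces m_32 = True.
Now (¬m_32) is unsatisfied and unit — conflict.
That branch fails; take m_11 = False instead.
Unit clause (m_12) forces m_12 = True.
Unit clause (¬m_22) forces m_22 = False.
Unit clause (m_21) forces m_21 = True.
Unit clause (¬m_31) forces m_31 = False.
Unit clause (m_32) forces m_32 = True.
Now (¬m_32) is unsatisfied and unit — conflict.
Either choice for m_11 ends in contradiction.
No assignment satisfies every clause.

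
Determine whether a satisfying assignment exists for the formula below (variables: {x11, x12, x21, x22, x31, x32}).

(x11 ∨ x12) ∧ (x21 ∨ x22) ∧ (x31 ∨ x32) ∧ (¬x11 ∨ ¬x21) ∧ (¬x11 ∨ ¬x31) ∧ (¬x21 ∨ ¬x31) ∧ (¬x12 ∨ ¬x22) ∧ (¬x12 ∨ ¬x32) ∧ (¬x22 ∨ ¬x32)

No

Case x11 = True:
The clause (¬x21) is unit, so x21 = False.
The clause (x22) is unit, so x22 = True.
The clause (¬x31) is unit, so x31 = False.
The clause (x32) is unit, so x32 = True.
Now (¬x32) is unsatisfied and unit — conflict.
Backtrack on x11: now try x11 = False.
The clause (x12) is unit, so x12 = True.
The clause (¬x22) is unit, so x22 = False.
The clause (x21) is unit, so x21 = True.
The clause (¬x31) is unit, so x31 = False.
The clause (x32) is unit, so x32 = True.
Now (¬x32) is unsatisfied and unit — conflict.
Either choice for x11 ends in contradiction.
No assignment satisfies every clause.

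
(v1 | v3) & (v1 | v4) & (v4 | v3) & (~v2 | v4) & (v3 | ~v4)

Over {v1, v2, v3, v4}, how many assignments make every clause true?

5

There are 2^4 = 16 truth assignments over (v1, v2, v3, v4).
Check each against the 5 clauses (columns in the order v1, v2, v3, v4):
  F F F F  ✗ fails (v1 | v3)
  F F F T  ✗ fails (v1 | v3)
  F F T F  ✗ fails (v1 | v4)
  F F T T  ✓ satisfies all
  F T F F  ✗ fails (v1 | v3)
  F T F T  ✗ fails (v1 | v3)
  F T T F  ✗ fails (v1 | v4)
  F T T T  ✓ satisfies all
  T F F F  ✗ fails (v4 | v3)
  T F F T  ✗ fails (v3 | ~v4)
  T F T F  ✓ satisfies all
  T F T T  ✓ satisfies all
  T T F F  ✗ fails (v4 | v3)
  T T F T  ✗ fails (v3 | ~v4)
  T T T F  ✗ fails (~v2 | v4)
  T T T T  ✓ satisfies all
5 of the 16 rows are models.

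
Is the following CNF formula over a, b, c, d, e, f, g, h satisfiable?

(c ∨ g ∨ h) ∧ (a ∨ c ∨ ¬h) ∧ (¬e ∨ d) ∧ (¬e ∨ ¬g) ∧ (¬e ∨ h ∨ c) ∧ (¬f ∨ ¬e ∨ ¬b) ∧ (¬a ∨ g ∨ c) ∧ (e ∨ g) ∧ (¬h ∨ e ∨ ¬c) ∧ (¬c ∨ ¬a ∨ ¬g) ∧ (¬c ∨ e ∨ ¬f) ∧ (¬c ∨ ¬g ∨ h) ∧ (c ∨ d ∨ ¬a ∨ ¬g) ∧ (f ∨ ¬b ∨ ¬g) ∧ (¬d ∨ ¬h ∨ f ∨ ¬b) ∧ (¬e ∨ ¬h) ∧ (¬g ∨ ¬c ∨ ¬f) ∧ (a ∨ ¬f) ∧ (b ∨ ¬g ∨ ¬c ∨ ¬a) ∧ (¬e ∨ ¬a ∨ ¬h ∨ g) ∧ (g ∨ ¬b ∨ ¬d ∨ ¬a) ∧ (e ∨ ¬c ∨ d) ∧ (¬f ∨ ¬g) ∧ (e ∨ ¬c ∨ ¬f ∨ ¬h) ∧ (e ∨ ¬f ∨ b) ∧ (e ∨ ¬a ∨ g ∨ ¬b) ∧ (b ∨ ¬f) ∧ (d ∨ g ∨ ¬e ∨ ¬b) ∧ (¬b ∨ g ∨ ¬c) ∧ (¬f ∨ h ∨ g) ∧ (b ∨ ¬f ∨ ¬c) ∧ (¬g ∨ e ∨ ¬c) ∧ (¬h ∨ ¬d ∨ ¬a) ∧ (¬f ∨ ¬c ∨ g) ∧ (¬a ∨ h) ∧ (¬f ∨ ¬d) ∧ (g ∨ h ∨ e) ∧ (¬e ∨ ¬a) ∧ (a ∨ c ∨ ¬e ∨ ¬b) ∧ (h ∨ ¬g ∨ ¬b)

Try e = False.
Unit clause (g) forces g = True.
Unit clause (¬f) forces f = False.
Unit clause (¬b) forces b = False.
Unit clause (¬c) forces c = False.
Try a = False.
Unit clause (¬h) forces h = False.
No clause remains; d is free.
A satisfying assignment: a ↦ False,  b ↦ False,  c ↦ False,  d ↦ True,  e ↦ False,  f ↦ False,  g ↦ True,  h ↦ False.

Satisfiable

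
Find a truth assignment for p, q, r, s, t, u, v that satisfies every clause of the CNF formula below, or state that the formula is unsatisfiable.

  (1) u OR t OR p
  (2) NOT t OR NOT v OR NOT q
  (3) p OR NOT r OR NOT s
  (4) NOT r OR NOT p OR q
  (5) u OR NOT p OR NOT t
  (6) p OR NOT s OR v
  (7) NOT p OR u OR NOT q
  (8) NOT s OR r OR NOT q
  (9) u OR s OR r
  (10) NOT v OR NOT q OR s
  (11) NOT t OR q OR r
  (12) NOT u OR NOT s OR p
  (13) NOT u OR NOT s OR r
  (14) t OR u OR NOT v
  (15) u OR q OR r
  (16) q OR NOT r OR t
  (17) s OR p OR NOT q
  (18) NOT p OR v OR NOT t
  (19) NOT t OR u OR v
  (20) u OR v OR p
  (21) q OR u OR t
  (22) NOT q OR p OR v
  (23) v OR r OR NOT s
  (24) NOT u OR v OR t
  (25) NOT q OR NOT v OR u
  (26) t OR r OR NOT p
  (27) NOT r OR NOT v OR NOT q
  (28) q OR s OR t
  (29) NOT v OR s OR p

Suppose u = true.
Suppose s = false.
Suppose v = false.
Unit clause (t) forces t = true.
Unit clause (NOT p) forces p = false.
Unit clause (NOT q) forces q = false.
Unit clause (r) forces r = true.
This assignment satisfies each clause.

p=false; q=false; r=true; s=false; t=true; u=true; v=false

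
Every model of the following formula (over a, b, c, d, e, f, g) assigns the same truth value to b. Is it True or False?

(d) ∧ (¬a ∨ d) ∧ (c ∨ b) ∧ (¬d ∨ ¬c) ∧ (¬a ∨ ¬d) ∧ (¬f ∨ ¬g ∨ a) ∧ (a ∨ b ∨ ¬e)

True

Suppose b = False.
Unit clause (d) forces d = True.
Unit clause (c) forces c = True.
That conflicts with the unit clause (¬c).
So every satisfying assignment has b = True.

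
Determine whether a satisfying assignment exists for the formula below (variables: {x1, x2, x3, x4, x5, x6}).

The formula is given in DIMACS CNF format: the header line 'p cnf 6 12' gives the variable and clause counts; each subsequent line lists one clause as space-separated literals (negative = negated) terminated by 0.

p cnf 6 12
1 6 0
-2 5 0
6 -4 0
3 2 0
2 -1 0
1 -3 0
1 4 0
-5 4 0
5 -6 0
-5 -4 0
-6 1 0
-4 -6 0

Unsatisfiable

Suppose x1 = True.
Unit clause (x2) forces x2 = True.
Unit clause (x5) forces x5 = True.
Unit clause (x4) forces x4 = True.
But (¬x4) is also a unit clause — contradiction.
So x1 must be the other value — set x1 = False.
Unit clause (x6) forces x6 = True.
But (¬x6) is also a unit clause — contradiction.
Both values of x1 lead to a conflict.
No assignment satisfies every clause.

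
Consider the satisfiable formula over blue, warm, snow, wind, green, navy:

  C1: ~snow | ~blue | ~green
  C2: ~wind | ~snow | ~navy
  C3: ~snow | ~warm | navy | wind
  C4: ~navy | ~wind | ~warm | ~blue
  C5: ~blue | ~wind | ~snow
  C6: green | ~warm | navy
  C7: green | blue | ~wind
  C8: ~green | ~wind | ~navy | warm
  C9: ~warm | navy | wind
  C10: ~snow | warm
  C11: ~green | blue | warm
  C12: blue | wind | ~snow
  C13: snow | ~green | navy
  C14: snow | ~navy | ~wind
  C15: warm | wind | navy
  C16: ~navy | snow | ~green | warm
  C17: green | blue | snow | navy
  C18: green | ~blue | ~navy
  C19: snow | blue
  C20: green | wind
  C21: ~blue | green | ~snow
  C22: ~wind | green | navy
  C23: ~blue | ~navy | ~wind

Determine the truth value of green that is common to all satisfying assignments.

True

Suppose green = 0.
Unit clause (wind) forces wind = 1.
Unit clause (blue) forces blue = 1.
Unit clause (~snow) forces snow = 0.
Unit clause (~navy) forces navy = 0.
That conflicts with the unit clause (navy).
So every satisfying assignment has green = True.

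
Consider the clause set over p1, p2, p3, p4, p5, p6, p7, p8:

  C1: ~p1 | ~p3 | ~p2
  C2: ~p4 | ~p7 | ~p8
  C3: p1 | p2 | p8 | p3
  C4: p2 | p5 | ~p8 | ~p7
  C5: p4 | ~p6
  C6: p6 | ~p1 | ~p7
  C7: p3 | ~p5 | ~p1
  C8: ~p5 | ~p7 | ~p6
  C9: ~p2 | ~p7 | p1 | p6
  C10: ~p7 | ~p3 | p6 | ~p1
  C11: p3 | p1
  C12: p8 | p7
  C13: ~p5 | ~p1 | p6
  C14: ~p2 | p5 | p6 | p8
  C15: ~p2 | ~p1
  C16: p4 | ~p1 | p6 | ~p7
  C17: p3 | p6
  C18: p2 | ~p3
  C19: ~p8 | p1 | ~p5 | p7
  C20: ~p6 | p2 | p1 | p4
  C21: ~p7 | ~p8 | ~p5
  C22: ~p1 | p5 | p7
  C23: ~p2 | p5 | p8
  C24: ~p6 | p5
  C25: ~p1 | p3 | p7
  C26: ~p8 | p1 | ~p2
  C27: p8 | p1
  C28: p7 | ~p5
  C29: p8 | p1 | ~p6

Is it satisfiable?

No

Branch on p4: set p4 = 1.
Branch on p7: set p7 = 0.
Unit clause (p8) forces p8 = 1.
Unit clause (~p5) forces p5 = 0.
Unit clause (~p1) forces p1 = 0.
Unit clause (p3) forces p3 = 1.
Unit clause (p2) forces p2 = 1.
That conflicts with the unit clause (~p2).
That branch fails; take p7 = 1 instead.
Unit clause (~p8) forces p8 = 0.
Unit clause (p1) forces p1 = 1.
Unit clause (p6) forces p6 = 1.
Unit clause (~p5) forces p5 = 0.
That conflicts with the unit clause (p5).
Either choice for p7 ends in contradiction.
That branch fails; take p4 = 0 instead.
Unit clause (~p6) forces p6 = 0.
Unit clause (p3) forces p3 = 1.
Unit clause (p2) forces p2 = 1.
Unit clause (~p1) forces p1 = 0.
Unit clause (~p7) forces p7 = 0.
Unit clause (p8) forces p8 = 1.
That conflicts with the unit clause (~p8).
Either choice for p4 ends in contradiction.
No assignment satisfies every clause.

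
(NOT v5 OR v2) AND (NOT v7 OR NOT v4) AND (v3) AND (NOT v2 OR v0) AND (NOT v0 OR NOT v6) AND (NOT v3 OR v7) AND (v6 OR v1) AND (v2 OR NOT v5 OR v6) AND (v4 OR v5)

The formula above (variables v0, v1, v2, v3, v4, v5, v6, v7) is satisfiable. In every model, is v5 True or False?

True

Suppose v5 = false.
The clause (v3) is unit, so v3 = true.
The clause (v7) is unit, so v7 = true.
The clause (NOT v4) is unit, so v4 = false.
That conflicts with the unit clause (v4).
So every satisfying assignment has v5 = True.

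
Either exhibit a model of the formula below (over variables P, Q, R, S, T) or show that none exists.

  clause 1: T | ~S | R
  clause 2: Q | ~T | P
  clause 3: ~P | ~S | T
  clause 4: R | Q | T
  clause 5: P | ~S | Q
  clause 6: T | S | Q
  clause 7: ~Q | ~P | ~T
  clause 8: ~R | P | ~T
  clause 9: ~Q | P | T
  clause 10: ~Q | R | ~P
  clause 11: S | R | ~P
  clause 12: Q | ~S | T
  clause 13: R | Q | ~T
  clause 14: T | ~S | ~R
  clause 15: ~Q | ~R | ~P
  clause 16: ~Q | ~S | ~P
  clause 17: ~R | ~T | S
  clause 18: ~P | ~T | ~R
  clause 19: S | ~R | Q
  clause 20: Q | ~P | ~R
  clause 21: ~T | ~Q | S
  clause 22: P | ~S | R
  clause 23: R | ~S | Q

Try T = 1.
Try Q = 1.
Unit clause (~P) forces P = 0.
Unit clause (~R) forces R = 0.
Unit clause (S) forces S = 1.
That conflicts with the unit clause (~S).
Undo Q and try Q = 0.
Unit clause (P) forces P = 1.
Unit clause (R) forces R = 1.
That conflicts with the unit clause (~R).
Either choice for Q ends in contradiction.
Undo T and try T = 0.
Try S = 0.
Unit clause (Q) forces Q = 1.
Unit clause (P) forces P = 1.
Unit clause (R) forces R = 1.
That conflicts with the unit clause (~R).
Undo S and try S = 1.
Unit clause (R) forces R = 1.
That conflicts with the unit clause (~R).
Either choice for S ends in contradiction.
Either choice for T ends in contradiction.

UNSATISFIABLE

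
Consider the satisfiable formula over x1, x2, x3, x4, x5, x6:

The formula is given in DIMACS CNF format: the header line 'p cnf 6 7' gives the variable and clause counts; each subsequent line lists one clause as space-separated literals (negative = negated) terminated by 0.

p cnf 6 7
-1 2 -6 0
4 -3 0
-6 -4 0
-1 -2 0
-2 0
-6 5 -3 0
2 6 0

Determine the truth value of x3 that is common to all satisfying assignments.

False

Suppose x3 = True.
(x4) alone gives x4 = True.
(¬x6) alone gives x6 = False.
(¬x2) alone gives x2 = False.
Now (x2) is unsatisfied and unit — conflict.
So every satisfying assignment has x3 = False.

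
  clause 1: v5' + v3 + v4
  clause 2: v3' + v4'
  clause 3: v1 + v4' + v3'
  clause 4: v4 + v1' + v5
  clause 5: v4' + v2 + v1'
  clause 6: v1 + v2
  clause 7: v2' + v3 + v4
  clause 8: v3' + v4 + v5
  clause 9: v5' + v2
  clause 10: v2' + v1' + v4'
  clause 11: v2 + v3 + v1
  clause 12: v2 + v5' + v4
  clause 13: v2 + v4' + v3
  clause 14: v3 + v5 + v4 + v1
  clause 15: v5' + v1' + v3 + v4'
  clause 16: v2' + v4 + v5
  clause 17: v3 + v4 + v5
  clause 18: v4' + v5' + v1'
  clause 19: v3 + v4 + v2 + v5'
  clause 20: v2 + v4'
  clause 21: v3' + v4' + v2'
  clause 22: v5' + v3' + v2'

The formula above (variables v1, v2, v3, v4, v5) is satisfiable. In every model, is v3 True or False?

False

Suppose v3 = 1.
From the singleton clause (v4'), v4 = 0.
From the singleton clause (v5), v5 = 1.
From the singleton clause (v2), v2 = 1.
Now (v2') is unsatisfied and unit — conflict.
So every satisfying assignment has v3 = False.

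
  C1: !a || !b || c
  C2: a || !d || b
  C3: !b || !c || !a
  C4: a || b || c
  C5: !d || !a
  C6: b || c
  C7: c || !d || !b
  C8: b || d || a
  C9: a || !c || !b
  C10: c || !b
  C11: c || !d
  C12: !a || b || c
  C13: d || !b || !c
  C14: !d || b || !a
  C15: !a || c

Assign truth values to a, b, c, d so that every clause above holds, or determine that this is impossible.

a ↦ true,  b ↦ false,  c ↦ true,  d ↦ false

Case d = false:
Case b = false:
(c) alone gives c = true.
(a) alone gives a = true.
This assignment satisfies each clause.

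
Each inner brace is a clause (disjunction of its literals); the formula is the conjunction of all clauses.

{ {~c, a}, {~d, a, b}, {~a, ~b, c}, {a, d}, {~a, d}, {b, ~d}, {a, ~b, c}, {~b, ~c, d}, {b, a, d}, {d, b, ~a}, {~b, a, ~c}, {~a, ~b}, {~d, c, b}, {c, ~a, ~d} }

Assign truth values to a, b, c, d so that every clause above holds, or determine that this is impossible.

Case c = 0:
Case a = 0:
(d) alone gives d = 1.
(b) alone gives b = 1.
That conflicts with the unit clause (~b).
Backtrack on a: now try a = 1.
(~b) alone gives b = 0.
(d) alone gives d = 1.
That conflicts with the unit clause (~d).
Neither a = 1 nor a = 0 works.
Backtrack on c: now try c = 1.
(a) alone gives a = 1.
(d) alone gives d = 1.
(b) alone gives b = 1.
That conflicts with the unit clause (~b).
Neither c = 1 nor c = 0 works.

UNSATISFIABLE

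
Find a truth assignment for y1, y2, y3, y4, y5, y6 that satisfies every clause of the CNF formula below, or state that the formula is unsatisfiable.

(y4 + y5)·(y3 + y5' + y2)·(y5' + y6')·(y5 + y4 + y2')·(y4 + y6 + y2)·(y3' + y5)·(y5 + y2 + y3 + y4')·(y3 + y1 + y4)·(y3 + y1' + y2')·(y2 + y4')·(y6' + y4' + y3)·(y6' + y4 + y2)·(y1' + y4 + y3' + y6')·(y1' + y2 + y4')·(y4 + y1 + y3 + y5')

Branch on y4: set y4 = 0.
From the singleton clause (y5), y5 = 1.
From the singleton clause (y6'), y6 = 0.
From the singleton clause (y2), y2 = 1.
Branch on y3: set y3 = 1.
Every clause is now satisfied; y1 is unconstrained.

y1: 1; y2: 1; y3: 1; y4: 0; y5: 1; y6: 0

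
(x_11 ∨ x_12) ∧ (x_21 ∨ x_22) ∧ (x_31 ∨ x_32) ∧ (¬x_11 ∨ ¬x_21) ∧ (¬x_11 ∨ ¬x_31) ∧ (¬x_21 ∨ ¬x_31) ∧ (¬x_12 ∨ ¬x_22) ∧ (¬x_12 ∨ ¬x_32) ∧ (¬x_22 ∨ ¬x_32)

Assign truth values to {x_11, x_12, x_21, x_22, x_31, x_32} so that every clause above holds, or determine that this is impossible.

Suppose x_11 = True.
The clause (¬x_21) is unit, so x_21 = False.
The clause (x_22) is unit, so x_22 = True.
The clause (¬x_31) is unit, so x_31 = False.
The clause (x_32) is unit, so x_32 = True.
But (¬x_32) is also a unit clause — contradiction.
Undo x_11 and try x_11 = False.
The clause (x_12) is unit, so x_12 = True.
The clause (¬x_22) is unit, so x_22 = False.
The clause (x_21) is unit, so x_21 = True.
The clause (¬x_31) is unit, so x_31 = False.
The clause (x_32) is unit, so x_32 = True.
But (¬x_32) is also a unit clause — contradiction.
Both values of x_11 lead to a conflict.

UNSATISFIABLE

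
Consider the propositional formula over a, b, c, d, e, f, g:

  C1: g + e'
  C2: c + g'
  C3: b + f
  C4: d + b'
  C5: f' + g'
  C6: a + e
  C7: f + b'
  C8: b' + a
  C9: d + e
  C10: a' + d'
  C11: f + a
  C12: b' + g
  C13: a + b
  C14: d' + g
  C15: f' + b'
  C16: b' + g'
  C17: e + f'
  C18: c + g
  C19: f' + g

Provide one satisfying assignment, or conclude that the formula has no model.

UNSATISFIABLE

Branch on g: set g = 1.
(c) alone gives c = 1.
(f') alone gives f = 0.
(b) alone gives b = 1.
That conflicts with the unit clause (b').
That branch fails; take g = 0 instead.
(e') alone gives e = 0.
(a) alone gives a = 1.
(d) alone gives d = 1.
That conflicts with the unit clause (d').
Neither g = 1 nor g = 0 works.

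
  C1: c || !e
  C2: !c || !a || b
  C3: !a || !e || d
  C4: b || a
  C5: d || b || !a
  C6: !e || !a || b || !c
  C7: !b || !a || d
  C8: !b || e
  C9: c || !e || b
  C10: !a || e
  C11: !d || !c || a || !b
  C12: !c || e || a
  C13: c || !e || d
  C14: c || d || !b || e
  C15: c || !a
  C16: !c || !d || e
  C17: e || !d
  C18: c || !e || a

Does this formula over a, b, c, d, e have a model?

Branch on c: set c = true.
Branch on a: set a = true.
Unit clause (b) forces b = true.
Unit clause (d) forces d = true.
Unit clause (e) forces e = true.
All clauses are satisfied.
A satisfying assignment: a=true; b=true; c=true; d=true; e=true.

Satisfiable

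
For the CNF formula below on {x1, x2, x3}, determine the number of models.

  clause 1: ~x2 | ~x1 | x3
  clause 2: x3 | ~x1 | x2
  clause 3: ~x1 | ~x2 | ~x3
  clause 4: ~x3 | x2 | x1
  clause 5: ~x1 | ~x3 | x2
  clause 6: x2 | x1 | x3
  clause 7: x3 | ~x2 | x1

There are 2^3 = 8 truth assignments over (x1, x2, x3).
Check each against the 7 clauses (columns in the order x1, x2, x3):
  F F F  ✗ fails (x2 | x1 | x3)
  F F T  ✗ fails (~x3 | x2 | x1)
  F T F  ✗ fails (x3 | ~x2 | x1)
  F T T  ✓ satisfies all
  T F F  ✗ fails (x3 | ~x1 | x2)
  T F T  ✗ fails (~x1 | ~x3 | x2)
  T T F  ✗ fails (~x2 | ~x1 | x3)
  T T T  ✗ fails (~x1 | ~x2 | ~x3)
1 of the 8 rows is a model.

1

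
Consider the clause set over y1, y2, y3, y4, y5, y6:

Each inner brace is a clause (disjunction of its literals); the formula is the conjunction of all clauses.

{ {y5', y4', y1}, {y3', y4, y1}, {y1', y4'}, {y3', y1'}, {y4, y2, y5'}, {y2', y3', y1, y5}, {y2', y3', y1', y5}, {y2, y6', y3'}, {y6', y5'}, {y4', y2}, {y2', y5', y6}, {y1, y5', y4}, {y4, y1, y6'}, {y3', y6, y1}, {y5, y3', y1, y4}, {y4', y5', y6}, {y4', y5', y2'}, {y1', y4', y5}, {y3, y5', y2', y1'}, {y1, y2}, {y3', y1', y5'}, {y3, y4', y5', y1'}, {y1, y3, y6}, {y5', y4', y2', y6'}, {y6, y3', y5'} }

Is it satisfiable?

Case y1 = 1:
From the singleton clause (y4'), y4 = 0.
From the singleton clause (y3'), y3 = 0.
Case y2 = 0:
From the singleton clause (y5'), y5 = 0.
No clause remains; y6 is free.
A satisfying assignment: y1: 1,  y2: 0,  y3: 0,  y4: 0,  y5: 0,  y6: 0.

Yes, satisfiable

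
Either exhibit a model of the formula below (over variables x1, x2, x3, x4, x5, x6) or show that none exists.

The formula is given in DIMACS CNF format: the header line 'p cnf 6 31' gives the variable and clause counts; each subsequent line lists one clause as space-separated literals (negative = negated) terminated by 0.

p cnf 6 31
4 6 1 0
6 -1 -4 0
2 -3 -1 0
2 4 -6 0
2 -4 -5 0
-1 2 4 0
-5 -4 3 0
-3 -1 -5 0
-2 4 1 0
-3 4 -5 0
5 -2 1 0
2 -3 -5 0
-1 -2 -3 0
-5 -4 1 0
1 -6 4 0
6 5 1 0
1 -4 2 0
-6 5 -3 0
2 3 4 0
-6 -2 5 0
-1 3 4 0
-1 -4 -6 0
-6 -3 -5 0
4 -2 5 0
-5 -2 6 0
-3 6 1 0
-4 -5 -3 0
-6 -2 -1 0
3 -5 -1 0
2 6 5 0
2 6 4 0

Suppose x4 = True.
Suppose x6 = True.
Unit clause (¬x1) forces x1 = False.
Unit clause (¬x5) forces x5 = False.
Unit clause (¬x2) forces x2 = False.
That conflicts with the unit clause (x2).
Undo x6 and try x6 = False.
Unit clause (¬x1) forces x1 = False.
Unit clause (¬x5) forces x5 = False.
That conflicts with the unit clause (x5).
Neither x6 = True nor x6 = False works.
Undo x4 and try x4 = False.
Suppose x6 = True.
Unit clause (x2) forces x2 = True.
Unit clause (x1) forces x1 = True.
That conflicts with the unit clause (¬x1).
Undo x6 and try x6 = False.
Unit clause (x1) forces x1 = True.
Unit clause (x2) forces x2 = True.
Unit clause (¬x3) forces x3 = False.
That conflicts with the unit clause (x3).
Neither x6 = True nor x6 = False works.
Neither x4 = True nor x4 = False works.

UNSATISFIABLE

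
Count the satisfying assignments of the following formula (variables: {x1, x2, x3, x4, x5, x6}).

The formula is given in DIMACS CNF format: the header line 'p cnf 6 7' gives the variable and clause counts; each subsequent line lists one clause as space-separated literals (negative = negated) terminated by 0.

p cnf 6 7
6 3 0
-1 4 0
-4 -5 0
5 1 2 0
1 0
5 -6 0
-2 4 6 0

2

There are 2^6 = 64 truth assignments over (x1, x2, x3, x4, x5, x6).
Split on x6. With x6 = True, the clauses containing x6 are satisfied and ¬x6 drops from the rest; 0 of the 2^5 = 32 assignments to the other variables satisfy what remains.
With x6 = False, by the same count on the reduced clause set, 2 assignments work.
(One model: x1=T, x2=F, x3=T, x4=T, x5=F, x6=F.)
Total: 0 + 2 = 2.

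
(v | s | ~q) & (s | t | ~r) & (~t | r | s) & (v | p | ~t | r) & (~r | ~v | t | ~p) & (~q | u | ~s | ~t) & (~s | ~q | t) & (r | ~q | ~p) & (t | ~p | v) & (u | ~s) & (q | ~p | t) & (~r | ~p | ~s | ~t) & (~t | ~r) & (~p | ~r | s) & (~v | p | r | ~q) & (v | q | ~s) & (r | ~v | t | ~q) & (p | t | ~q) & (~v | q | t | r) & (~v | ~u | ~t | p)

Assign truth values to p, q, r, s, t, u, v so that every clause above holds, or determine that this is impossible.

Case u = 1:
Case t = 1:
Unit clause (~r) forces r = 0.
Unit clause (s) forces s = 1.
Case v = 1:
Unit clause (p) forces p = 1.
Unit clause (~q) forces q = 0.
This assignment satisfies each clause.

p ↦ 1, q ↦ 0, r ↦ 0, s ↦ 1, t ↦ 1, u ↦ 1, v ↦ 1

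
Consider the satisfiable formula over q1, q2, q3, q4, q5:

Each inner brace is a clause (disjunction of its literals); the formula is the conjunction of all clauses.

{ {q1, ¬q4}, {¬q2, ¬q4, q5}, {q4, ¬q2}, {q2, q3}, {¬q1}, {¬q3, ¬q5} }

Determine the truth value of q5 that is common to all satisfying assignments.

False

Suppose q5 = True.
(¬q1) alone gives q1 = False.
(¬q4) alone gives q4 = False.
(¬q2) alone gives q2 = False.
(q3) alone gives q3 = True.
Now (¬q3) is unsatisfied and unit — conflict.
So every satisfying assignment has q5 = False.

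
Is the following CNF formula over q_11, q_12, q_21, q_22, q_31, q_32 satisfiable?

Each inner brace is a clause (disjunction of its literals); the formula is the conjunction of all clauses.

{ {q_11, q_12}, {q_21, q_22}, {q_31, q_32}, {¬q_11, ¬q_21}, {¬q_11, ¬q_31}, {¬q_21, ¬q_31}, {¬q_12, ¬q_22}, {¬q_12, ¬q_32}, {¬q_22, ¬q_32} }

Branch on q_11: set q_11 = True.
Unit clause (¬q_21) forces q_21 = False.
Unit clause (q_22) forces q_22 = True.
Unit clause (¬q_31) forces q_31 = False.
Unit clause (q_32) forces q_32 = True.
Now (¬q_32) is unsatisfied and unit — conflict.
Backtrack on q_11: now try q_11 = False.
Unit clause (q_12) forces q_12 = True.
Unit clause (¬q_22) forces q_22 = False.
Unit clause (q_21) forces q_21 = True.
Unit clause (¬q_31) forces q_31 = False.
Unit clause (q_32) forces q_32 = True.
Now (¬q_32) is unsatisfied and unit — conflict.
Both values of q_11 lead to a conflict.
No assignment satisfies every clause.

No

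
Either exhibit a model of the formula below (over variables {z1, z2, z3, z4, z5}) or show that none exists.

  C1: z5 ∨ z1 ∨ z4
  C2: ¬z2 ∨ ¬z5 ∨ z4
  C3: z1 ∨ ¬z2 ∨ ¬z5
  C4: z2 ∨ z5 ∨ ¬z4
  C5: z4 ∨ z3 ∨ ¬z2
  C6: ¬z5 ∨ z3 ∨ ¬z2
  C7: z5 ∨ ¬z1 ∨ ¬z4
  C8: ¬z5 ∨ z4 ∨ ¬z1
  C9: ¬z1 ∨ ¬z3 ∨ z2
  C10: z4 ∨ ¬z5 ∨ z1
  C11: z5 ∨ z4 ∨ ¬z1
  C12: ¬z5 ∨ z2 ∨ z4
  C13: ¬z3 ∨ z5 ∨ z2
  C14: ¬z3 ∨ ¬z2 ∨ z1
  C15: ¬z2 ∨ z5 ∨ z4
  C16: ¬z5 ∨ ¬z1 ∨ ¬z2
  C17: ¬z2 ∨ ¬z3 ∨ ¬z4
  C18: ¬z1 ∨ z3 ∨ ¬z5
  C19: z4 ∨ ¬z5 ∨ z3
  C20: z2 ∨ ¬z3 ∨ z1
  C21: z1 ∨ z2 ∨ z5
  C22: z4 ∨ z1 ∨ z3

Try z5 = False.
Try z1 = False.
From the singleton clause (z4), z4 = True.
From the singleton clause (z2), z2 = True.
From the singleton clause (¬z3), z3 = False.
All clauses are satisfied.

z1: False; z2: True; z3: False; z4: True; z5: False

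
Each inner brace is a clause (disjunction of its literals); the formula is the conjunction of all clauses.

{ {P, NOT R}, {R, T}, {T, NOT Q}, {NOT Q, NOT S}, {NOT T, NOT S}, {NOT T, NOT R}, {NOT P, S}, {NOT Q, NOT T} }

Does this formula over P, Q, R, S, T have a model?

Case P = true:
From the singleton clause (S), S = true.
From the singleton clause (NOT Q), Q = false.
From the singleton clause (NOT T), T = false.
From the singleton clause (R), R = true.
This assignment satisfies each clause.
A satisfying assignment: P=true, Q=false, R=true, S=true, T=false.

Yes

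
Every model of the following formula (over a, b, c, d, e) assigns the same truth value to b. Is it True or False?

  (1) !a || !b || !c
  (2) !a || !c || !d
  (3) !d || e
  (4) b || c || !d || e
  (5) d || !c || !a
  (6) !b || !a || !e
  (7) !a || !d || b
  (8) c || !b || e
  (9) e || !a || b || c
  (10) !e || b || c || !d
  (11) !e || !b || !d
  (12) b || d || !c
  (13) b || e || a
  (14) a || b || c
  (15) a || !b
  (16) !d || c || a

Suppose b = true.
(a) alone gives a = true.
(!c) alone gives c = false.
(!e) alone gives e = false.
Now (e) is unsatisfied and unit — conflict.
So every satisfying assignment has b = False.

False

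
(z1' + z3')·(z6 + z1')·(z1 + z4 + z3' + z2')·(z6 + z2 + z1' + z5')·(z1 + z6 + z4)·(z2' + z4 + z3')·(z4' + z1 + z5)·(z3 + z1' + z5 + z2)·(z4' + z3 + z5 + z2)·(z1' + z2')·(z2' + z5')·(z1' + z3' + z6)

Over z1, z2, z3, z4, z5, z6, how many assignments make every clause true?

There are 2^6 = 64 truth assignments over (z1, z2, z3, z4, z5, z6).
Split on z4. With z4 = 1, the clauses containing z4 are satisfied and z4' drops from the rest; 5 of the 2^5 = 32 assignments to the other variables satisfy what remains.
With z4 = 0, by the same count on the reduced clause set, 6 assignments work.
(One model: z1=F, z2=F, z3=F, z4=F, z5=F, z6=T.)
Total: 5 + 6 = 11.

11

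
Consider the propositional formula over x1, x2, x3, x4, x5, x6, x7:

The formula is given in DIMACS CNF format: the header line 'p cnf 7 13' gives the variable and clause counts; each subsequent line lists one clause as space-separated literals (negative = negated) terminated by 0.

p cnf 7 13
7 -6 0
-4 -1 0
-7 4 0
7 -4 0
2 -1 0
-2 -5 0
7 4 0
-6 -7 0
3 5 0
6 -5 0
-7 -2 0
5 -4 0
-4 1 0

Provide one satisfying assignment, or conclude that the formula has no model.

Branch on x7: set x7 = True.
The clause (x4) is unit, so x4 = True.
The clause (¬x1) is unit, so x1 = False.
But (x1) is also a unit clause — contradiction.
So x7 must be the other value — set x7 = False.
The clause (¬x6) is unit, so x6 = False.
The clause (¬x4) is unit, so x4 = False.
But (x4) is also a unit clause — contradiction.
Both values of x7 lead to a conflict.

UNSATISFIABLE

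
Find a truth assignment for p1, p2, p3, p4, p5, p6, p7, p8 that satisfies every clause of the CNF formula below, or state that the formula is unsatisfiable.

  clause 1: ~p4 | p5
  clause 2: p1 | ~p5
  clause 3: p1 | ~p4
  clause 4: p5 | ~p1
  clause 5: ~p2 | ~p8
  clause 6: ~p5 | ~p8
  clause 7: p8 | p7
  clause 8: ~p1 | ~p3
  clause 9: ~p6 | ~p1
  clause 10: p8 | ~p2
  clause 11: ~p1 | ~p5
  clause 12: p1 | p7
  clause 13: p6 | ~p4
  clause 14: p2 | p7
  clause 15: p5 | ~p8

p1 ↦ 0; p2 ↦ 0; p3 ↦ 0; p4 ↦ 0; p5 ↦ 0; p6 ↦ 1; p7 ↦ 1; p8 ↦ 0

Suppose p4 = 0.
Suppose p1 = 0.
The clause (~p5) is unit, so p5 = 0.
The clause (p7) is unit, so p7 = 1.
The clause (~p8) is unit, so p8 = 0.
The clause (~p2) is unit, so p2 = 0.
All clauses hold; p3, p6 can take either value.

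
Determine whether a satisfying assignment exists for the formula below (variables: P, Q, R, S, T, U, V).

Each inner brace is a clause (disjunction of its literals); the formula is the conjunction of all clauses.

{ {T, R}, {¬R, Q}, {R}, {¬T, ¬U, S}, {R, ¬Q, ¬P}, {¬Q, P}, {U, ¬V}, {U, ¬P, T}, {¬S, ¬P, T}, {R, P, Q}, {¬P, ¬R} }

The clause (R) is unit, so R = True.
The clause (Q) is unit, so Q = True.
The clause (P) is unit, so P = True.
Now (¬P) is unsatisfied and unit — conflict.
No assignment satisfies every clause.

Unsatisfiable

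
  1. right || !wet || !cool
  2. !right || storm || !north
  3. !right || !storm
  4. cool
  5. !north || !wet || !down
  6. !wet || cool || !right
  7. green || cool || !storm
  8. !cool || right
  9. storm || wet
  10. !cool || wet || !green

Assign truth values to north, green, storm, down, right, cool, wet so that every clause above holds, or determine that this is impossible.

north ↦ false; green ↦ true; storm ↦ false; down ↦ false; right ↦ true; cool ↦ true; wet ↦ true

(cool) alone gives cool = true.
(right) alone gives right = true.
(!storm) alone gives storm = false.
(!north) alone gives north = false.
(wet) alone gives wet = true.
Every clause is now satisfied; green, down are unconstrained.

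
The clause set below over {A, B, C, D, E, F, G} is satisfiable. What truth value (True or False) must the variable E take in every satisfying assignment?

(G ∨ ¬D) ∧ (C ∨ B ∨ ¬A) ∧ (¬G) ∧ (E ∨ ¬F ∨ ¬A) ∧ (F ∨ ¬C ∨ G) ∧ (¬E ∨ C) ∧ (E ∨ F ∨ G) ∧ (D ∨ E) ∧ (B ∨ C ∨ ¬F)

True

Suppose E = False.
From the singleton clause (¬G), G = False.
From the singleton clause (¬D), D = False.
But (D) is also a unit clause — contradiction.
So every satisfying assignment has E = True.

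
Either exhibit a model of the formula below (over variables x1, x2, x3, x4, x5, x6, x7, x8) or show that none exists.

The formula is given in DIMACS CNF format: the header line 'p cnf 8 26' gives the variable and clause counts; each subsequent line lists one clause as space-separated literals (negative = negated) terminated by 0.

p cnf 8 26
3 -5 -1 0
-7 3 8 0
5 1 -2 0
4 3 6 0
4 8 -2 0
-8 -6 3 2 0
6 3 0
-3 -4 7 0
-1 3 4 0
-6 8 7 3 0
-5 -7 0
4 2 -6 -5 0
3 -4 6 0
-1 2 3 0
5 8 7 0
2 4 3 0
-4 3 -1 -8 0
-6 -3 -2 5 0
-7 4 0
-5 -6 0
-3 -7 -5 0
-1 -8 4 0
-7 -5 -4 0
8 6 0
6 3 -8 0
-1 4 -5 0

Suppose x6 = False.
From the singleton clause (x3), x3 = True.
From the singleton clause (x8), x8 = True.
Suppose x4 = False.
From the singleton clause (¬x7), x7 = False.
From the singleton clause (¬x1), x1 = False.
Suppose x5 = True.
Every clause is now satisfied; x2 is unconstrained.

x1: False,  x2: False,  x3: True,  x4: False,  x5: True,  x6: False,  x7: False,  x8: True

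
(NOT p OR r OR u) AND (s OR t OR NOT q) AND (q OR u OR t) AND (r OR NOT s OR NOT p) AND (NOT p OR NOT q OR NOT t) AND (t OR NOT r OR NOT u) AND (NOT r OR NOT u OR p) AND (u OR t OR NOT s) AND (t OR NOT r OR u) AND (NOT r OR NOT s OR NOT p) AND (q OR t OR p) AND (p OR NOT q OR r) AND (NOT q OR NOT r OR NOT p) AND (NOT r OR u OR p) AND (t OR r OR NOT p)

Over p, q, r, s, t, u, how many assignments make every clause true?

There are 2^6 = 64 truth assignments over (p, q, r, s, t, u).
Split on t. With t = true, the clauses containing t are satisfied and NOT t drops from the rest; 7 of the 2^5 = 32 assignments to the other variables satisfy what remains.
With t = false, by the same count on the reduced clause set, 0 assignments work.
(One model: p=F, q=F, r=F, s=F, t=T, u=F.)
Total: 7 + 0 = 7.

7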